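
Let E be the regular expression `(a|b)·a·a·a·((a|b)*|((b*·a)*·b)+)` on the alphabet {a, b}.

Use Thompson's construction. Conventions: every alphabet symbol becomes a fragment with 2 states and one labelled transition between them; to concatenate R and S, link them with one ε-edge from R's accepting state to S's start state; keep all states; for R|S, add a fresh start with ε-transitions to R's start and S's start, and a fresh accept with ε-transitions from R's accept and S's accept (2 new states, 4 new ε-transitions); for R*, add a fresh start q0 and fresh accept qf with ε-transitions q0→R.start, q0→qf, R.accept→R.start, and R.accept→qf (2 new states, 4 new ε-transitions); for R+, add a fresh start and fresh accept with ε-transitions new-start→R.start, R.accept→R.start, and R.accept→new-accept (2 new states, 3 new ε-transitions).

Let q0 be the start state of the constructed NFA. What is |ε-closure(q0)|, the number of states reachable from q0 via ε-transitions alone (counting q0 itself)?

Work bottom-up. For each fragment F, track |ε-closure(F.start)| and whether F's accept lies in that closure (i.e. whether F accepts ε). A single-symbol fragment has closure size 1 and does not accept ε.
  a|b : new start ε-reaches every alternative's start; none of them accept ε, so the new accept is not reached: C = 1 + 1 + 1 = 3
  a|b : new start ε-reaches every alternative's start; none of them accept ε, so the new accept is not reached: C = 1 + 1 + 1 = 3
  (a|b)* : new start has ε-edges to the inner start and to the new accept, so C = 2 + 3 = 5
  b* : new start has ε-edges to the inner start and to the new accept, so C = 2 + 1 = 3
  b*·a : the left operand accepts ε, so the closure extends into the next operand (via the concat ε-link); C = 3 + 1 = 4
  (b*·a)* : C = 1 (new start) + 4 (body) + 1 (new accept) = 6
  (b*·a)*·b : C = 6 + 1 = 7 (closure spills across the concat boundary because the left factor accepts ε)
  ((b*·a)*·b)+ : C = 1 + 7 = 8 (the body doesn't accept ε, so the new accept is not reached)
  (a|b)*|((b*·a)*·b)+ : new start ε-reaches every alternative's start; at least one alternative accepts ε, so the union's new accept is reached too: C = 1 + 5 + 8 + 1 = 15
  (a|b)·a·a·a·((a|b)*|((b*·a)*·b)+) : same as the first factor's closure: C = 3

3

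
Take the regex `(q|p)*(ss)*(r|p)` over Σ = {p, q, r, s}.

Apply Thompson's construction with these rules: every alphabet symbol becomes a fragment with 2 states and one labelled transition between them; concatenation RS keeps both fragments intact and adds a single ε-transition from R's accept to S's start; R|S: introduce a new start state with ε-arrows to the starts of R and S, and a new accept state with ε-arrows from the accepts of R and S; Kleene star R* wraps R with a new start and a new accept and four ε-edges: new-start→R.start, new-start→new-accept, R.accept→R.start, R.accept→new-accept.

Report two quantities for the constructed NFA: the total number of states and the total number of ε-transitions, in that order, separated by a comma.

Per subexpression:
Each of the 6 symbol leaves contributes 2 states and 0 ε-transitions.
  q|p — 6 states, 4 ε-transitions
  (q|p)* — 8 states, 8 ε-transitions
  ss — 4 states, 1 ε-transition
  (ss)* — 6 states, 5 ε-transitions
  r|p — 6 states, 4 ε-transitions
  (q|p)*(ss)*(r|p) — 20 states, 19 ε-transitions

20, 19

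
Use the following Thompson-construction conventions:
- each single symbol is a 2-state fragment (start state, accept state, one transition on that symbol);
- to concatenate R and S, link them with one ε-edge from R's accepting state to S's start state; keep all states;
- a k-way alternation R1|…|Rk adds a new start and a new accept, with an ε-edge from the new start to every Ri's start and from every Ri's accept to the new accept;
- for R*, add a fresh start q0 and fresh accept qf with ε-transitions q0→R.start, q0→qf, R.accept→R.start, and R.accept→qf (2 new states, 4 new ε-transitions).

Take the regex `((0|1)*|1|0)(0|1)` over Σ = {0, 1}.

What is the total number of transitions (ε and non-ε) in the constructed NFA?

Recursing over subexpressions:
Each of the 6 symbol leaves contributes 1 transition (1 symbol, 0 ε).
  0|1 = 6 transitions (2 symbol, 4 ε)
  (0|1)* = 10 transitions (2 symbol, 8 ε)
  (0|1)*|1|0 = 18 transitions (4 symbol, 14 ε)
  0|1 = 6 transitions (2 symbol, 4 ε)
  ((0|1)*|1|0)(0|1) = 25 transitions (6 symbol, 19 ε)

25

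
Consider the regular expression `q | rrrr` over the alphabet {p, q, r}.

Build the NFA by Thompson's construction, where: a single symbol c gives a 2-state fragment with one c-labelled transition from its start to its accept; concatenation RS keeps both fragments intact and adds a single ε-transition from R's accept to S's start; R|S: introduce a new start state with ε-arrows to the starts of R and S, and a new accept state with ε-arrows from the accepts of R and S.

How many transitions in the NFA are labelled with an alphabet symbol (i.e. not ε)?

By structural recursion:
Each of the 5 symbol leaves contributes exactly 1 symbol transition.
  rrrr = 4 symbol transitions
  q | rrrr = 5 symbol transitions

5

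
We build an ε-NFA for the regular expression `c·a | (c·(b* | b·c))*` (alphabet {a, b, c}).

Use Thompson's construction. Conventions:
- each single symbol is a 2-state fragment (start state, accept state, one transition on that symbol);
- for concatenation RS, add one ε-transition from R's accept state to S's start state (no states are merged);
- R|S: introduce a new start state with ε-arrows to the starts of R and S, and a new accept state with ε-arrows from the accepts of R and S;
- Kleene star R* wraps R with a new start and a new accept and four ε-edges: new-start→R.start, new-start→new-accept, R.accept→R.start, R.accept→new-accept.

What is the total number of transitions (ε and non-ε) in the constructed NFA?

Per subexpression:
Each of the 6 symbol leaves contributes 1 transition (1 symbol, 0 ε).
  c·a — 3 transitions (2 symbol, 1 ε)
  b* — 5 transitions (1 symbol, 4 ε)
  b·c — 3 transitions (2 symbol, 1 ε)
  b* | b·c — 12 transitions (3 symbol, 9 ε)
  c·(b* | b·c) — 14 transitions (4 symbol, 10 ε)
  (c·(b* | b·c))* — 18 transitions (4 symbol, 14 ε)
  c·a | (c·(b* | b·c))* — 25 transitions (6 symbol, 19 ε)

25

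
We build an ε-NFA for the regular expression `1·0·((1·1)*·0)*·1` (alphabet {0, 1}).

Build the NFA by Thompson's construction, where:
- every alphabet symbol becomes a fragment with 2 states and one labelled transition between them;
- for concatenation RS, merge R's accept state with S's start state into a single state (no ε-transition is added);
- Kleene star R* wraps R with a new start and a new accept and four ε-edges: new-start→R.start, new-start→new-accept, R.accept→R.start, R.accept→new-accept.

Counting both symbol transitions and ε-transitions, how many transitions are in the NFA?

14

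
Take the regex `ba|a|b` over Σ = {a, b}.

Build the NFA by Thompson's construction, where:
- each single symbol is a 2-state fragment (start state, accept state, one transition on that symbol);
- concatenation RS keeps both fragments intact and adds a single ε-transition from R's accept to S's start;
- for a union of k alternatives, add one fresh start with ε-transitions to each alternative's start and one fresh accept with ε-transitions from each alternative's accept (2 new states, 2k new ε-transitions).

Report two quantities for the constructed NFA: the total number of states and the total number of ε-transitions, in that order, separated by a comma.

10, 7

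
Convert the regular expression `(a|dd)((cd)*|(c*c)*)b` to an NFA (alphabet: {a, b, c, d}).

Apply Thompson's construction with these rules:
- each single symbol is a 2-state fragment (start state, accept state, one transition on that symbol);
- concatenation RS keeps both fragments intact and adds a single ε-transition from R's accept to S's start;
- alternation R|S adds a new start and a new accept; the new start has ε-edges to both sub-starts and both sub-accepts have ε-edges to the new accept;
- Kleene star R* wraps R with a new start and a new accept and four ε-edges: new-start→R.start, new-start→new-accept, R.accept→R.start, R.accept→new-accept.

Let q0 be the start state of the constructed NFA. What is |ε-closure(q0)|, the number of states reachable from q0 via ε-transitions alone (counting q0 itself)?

3

Work bottom-up. For each fragment F, track |ε-closure(F.start)| and whether F's accept lies in that closure (i.e. whether F accepts ε). A single-symbol fragment has closure size 1 and does not accept ε.
  dd : C equals the left operand's closure size = 1 (its accept is not ε-reachable, so the closure stops there)
  a|dd : new start ε-reaches every alternative's start; none of them accept ε, so the new accept is not reached: C = 1 + 1 + 1 = 3
  cd : C equals the left operand's closure size = 1 (its accept is not ε-reachable, so the closure stops there)
  (cd)* : the star's fresh start ε-reaches both the body's start and the fresh accept: C = 2 + 1 = 3
  c* : new start has ε-edges to the inner start and to the new accept, so C = 2 + 1 = 3
  c*c : the left operand accepts ε, so the closure extends into the next operand (via the concat ε-link); C = 3 + 1 = 4
  (c*c)* : new start has ε-edges to the inner start and to the new accept, so C = 2 + 4 = 6
  (cd)*|(c*c)* : C = 1 (new start) + (3 + 6) + 1 (new accept, since some branch ε-reaches its own accept) = 11
  (a|dd)((cd)*|(c*c)*)b : same as the first factor's closure: C = 3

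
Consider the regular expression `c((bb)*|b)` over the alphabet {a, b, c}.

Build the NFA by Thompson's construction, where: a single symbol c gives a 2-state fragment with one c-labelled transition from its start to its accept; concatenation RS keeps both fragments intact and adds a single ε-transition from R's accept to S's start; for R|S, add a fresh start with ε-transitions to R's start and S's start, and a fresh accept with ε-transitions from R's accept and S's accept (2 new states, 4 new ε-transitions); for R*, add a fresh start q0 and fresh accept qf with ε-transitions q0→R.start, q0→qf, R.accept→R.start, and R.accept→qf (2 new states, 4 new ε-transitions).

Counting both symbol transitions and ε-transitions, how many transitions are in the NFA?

14

By structural recursion:
Each of the 4 symbol leaves contributes 1 transition (1 symbol, 0 ε).
  bb — 3 transitions (2 symbol, 1 ε)
  (bb)* — 7 transitions (2 symbol, 5 ε)
  (bb)*|b — 12 transitions (3 symbol, 9 ε)
  c((bb)*|b) — 14 transitions (4 symbol, 10 ε)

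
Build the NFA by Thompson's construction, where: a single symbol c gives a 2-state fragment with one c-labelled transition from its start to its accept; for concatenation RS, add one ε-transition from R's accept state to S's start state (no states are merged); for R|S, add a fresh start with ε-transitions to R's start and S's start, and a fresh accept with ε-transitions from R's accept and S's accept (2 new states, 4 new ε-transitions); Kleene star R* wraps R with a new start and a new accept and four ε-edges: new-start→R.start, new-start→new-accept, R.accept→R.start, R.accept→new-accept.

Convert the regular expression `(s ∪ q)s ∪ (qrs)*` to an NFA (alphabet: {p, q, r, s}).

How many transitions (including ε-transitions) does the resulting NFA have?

21

Bottom-up over the parse tree:
Each of the 6 symbol leaves contributes 1 transition (1 symbol, 0 ε).
  s ∪ q : 6 transitions (2 symbol, 4 ε)
  (s ∪ q)s : 8 transitions (3 symbol, 5 ε)
  qrs : 5 transitions (3 symbol, 2 ε)
  (qrs)* : 9 transitions (3 symbol, 6 ε)
  (s ∪ q)s ∪ (qrs)* : 21 transitions (6 symbol, 15 ε)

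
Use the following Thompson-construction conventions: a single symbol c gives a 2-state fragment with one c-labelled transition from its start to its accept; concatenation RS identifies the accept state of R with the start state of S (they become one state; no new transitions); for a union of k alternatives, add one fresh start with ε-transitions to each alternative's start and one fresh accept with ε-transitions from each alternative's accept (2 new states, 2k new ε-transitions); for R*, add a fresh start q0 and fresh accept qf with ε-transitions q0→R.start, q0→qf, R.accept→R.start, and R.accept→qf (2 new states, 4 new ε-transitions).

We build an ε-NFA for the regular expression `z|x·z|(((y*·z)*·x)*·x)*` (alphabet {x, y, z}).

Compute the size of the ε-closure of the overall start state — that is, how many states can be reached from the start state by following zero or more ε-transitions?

13

Work bottom-up. For each fragment F, track |ε-closure(F.start)| and whether F's accept lies in that closure (i.e. whether F accepts ε). A single-symbol fragment has closure size 1 and does not accept ε.
  x·z → |ε-closure| equals the left operand's closure size = 1 (its accept is not ε-reachable, so the closure stops there)
  y* → |ε-closure| = 1 (new start) + 1 (body) + 1 (new accept) = 3
  y*·z → |ε-closure| = 3 + (1−1) = 3 (closure spills across the concat boundary because the left factor accepts ε)
  (y*·z)* → |ε-closure| = 1 (new start) + 3 (body) + 1 (new accept) = 5
  (y*·z)*·x → the left operand accepts ε, so the closure extends into the next operand (the shared merged state is already counted); |ε-closure| = 5 + (1−1) = 5
  ((y*·z)*·x)* → |ε-closure| = 1 (new start) + 5 (body) + 1 (new accept) = 7
  ((y*·z)*·x)*·x → the left operand accepts ε, so the closure extends into the next operand (the shared merged state is already counted); |ε-closure| = 7 + (1−1) = 7
  (((y*·z)*·x)*·x)* → |ε-closure| = 1 (new start) + 7 (body) + 1 (new accept) = 9
  z|x·z|(((y*·z)*·x)*·x)* → new start ε-reaches every alternative's start; at least one alternative accepts ε, so the union's new accept is reached too: |ε-closure| = 1 + 1 + 1 + 9 + 1 = 13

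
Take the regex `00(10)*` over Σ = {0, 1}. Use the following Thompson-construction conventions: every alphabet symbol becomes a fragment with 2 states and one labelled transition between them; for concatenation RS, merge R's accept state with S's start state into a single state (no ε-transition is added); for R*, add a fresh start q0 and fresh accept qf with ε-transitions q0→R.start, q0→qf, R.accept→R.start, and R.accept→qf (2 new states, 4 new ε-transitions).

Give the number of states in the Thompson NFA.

Per subexpression:
Each of the 4 symbol leaves contributes a 2-state fragment.
  10 : 3 states
  (10)* : 5 states
  00(10)* : 7 states

7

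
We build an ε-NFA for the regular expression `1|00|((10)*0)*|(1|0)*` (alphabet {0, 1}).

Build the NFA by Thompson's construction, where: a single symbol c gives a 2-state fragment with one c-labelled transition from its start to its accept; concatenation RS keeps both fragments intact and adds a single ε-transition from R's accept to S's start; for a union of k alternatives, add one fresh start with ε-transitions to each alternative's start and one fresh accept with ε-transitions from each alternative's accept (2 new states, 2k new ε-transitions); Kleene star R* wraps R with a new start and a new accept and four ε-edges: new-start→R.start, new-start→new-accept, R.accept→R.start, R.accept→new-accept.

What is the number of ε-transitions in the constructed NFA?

By structural recursion:
Each of the 8 symbol leaves contributes 0 ε-transitions.
  00 : 1 ε-transition
  10 : 1 ε-transition
  (10)* : 5 ε-transitions
  (10)*0 : 6 ε-transitions
  ((10)*0)* : 10 ε-transitions
  1|0 : 4 ε-transitions
  (1|0)* : 8 ε-transitions
  1|00|((10)*0)*|(1|0)* : 27 ε-transitions

27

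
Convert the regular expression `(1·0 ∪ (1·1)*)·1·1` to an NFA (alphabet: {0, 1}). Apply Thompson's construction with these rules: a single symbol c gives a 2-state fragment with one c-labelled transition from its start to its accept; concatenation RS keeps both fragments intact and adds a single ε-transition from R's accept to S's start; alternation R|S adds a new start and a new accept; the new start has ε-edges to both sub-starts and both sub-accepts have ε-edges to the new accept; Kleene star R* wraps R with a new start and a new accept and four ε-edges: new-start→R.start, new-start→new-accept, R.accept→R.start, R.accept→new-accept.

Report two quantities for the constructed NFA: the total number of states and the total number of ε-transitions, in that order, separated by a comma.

16, 12

Recursing over subexpressions:
Each of the 6 symbol leaves contributes 2 states and 0 ε-transitions.
  1·0 — 4 states, 1 ε-transition
  1·1 — 4 states, 1 ε-transition
  (1·1)* — 6 states, 5 ε-transitions
  1·0 ∪ (1·1)* — 12 states, 10 ε-transitions
  (1·0 ∪ (1·1)*)·1·1 — 16 states, 12 ε-transitions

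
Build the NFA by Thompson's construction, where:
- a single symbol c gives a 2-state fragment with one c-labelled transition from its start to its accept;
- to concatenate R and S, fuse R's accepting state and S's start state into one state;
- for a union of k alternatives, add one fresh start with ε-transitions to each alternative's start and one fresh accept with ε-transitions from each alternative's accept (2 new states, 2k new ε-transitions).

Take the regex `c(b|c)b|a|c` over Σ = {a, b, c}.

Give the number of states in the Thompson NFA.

14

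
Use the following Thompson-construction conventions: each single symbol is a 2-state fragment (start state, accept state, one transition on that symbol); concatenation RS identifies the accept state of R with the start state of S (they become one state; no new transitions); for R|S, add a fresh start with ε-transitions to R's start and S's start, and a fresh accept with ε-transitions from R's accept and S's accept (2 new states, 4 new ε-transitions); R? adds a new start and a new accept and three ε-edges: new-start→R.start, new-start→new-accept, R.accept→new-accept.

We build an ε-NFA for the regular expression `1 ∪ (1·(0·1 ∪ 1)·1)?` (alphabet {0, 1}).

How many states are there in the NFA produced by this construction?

Recursing over subexpressions:
Each of the 6 symbol leaves contributes a 2-state fragment.
  0·1 : 3 states
  0·1 ∪ 1 : 7 states
  1·(0·1 ∪ 1)·1 : 9 states
  (1·(0·1 ∪ 1)·1)? : 11 states
  1 ∪ (1·(0·1 ∪ 1)·1)? : 15 states

15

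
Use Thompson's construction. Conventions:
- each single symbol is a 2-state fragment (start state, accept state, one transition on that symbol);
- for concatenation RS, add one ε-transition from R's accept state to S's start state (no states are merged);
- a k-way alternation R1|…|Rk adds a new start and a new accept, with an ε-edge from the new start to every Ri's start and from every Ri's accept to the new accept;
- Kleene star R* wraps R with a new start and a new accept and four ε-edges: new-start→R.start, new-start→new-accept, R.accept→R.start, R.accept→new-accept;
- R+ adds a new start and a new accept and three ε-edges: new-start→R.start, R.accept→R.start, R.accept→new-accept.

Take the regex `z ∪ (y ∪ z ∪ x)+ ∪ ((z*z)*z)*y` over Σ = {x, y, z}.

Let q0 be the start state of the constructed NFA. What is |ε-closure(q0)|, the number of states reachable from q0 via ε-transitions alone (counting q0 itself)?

17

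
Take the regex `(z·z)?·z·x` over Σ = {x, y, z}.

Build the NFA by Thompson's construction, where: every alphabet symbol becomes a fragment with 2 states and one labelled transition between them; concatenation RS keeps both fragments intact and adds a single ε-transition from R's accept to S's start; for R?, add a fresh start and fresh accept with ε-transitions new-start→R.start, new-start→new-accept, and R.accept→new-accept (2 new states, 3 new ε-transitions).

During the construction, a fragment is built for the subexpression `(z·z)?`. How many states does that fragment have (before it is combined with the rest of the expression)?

6

Fragment for `(z·z)?`:
Each of the 2 symbol leaves contributes a 2-state fragment.
  z·z : 4 states
  (z·z)? : 6 states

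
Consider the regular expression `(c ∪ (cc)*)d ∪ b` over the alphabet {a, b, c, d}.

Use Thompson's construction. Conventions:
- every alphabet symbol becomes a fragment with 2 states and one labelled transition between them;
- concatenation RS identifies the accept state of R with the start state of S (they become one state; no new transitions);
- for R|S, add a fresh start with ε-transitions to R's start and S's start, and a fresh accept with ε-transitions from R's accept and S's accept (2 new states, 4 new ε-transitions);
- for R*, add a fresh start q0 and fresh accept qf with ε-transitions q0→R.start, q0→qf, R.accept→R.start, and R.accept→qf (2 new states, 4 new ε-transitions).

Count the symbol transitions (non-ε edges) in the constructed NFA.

Recursing over subexpressions:
Each of the 5 symbol leaves contributes exactly 1 symbol transition.
  cc = 2 symbol transitions
  (cc)* = 2 symbol transitions
  c ∪ (cc)* = 3 symbol transitions
  (c ∪ (cc)*)d = 4 symbol transitions
  (c ∪ (cc)*)d ∪ b = 5 symbol transitions

5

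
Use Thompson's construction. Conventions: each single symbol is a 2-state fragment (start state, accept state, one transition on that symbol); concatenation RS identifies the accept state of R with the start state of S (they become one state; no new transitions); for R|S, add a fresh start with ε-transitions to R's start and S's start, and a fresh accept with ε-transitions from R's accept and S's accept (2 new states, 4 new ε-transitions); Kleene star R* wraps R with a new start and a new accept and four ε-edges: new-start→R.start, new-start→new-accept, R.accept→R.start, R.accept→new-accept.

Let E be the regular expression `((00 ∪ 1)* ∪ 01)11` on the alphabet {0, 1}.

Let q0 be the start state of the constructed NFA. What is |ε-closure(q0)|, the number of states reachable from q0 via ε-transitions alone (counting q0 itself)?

8

Let C(F) = |ε-closure(F.start)| within fragment F, and note whether F accepts ε. Symbol fragments have C = 1 and do not accept ε. Then:
  00 : |closure| equals the left operand's closure size = 1 (its accept is not ε-reachable, so the closure stops there)
  00 ∪ 1 : new start ε-reaches every alternative's start; none of them accept ε, so the new accept is not reached: |closure| = 1 + 1 + 1 = 3
  (00 ∪ 1)* : new start has ε-edges to the inner start and to the new accept, so |closure| = 2 + 3 = 5
  01 : same as the first factor's closure: |closure| = 1
  (00 ∪ 1)* ∪ 01 : new start ε-reaches every alternative's start; at least one alternative accepts ε, so the union's new accept is reached too: |closure| = 1 + 5 + 1 + 1 = 8
  ((00 ∪ 1)* ∪ 01)11 : |closure| = 8 + (1−1) = 8 (closure spills across the concat boundary because the left factor accepts ε)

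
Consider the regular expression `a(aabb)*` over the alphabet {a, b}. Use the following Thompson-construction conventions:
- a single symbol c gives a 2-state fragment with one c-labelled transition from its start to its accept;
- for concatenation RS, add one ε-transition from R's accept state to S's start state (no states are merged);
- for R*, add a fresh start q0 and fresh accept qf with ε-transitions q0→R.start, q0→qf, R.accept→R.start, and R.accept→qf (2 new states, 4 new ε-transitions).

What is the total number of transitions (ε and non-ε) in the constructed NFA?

Recursing over subexpressions:
Each of the 5 symbol leaves contributes 1 transition (1 symbol, 0 ε).
  aabb : 7 transitions (4 symbol, 3 ε)
  (aabb)* : 11 transitions (4 symbol, 7 ε)
  a(aabb)* : 13 transitions (5 symbol, 8 ε)

13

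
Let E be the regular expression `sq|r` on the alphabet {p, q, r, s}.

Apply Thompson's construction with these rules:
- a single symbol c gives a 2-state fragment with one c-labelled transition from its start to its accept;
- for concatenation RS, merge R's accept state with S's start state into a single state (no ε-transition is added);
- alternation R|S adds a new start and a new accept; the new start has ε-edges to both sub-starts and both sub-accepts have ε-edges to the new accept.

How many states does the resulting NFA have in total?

Recursing over subexpressions:
Each of the 3 symbol leaves contributes a 2-state fragment.
  sq → 3 states
  sq|r → 7 states

7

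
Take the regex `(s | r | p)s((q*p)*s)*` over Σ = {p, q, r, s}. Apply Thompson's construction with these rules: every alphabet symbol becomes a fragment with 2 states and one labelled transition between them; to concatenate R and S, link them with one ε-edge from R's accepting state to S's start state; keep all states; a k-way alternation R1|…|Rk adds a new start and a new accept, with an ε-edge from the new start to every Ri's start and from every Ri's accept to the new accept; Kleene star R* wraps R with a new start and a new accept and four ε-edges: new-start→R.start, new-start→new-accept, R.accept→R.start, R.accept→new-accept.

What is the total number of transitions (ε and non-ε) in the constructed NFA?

Per subexpression:
Each of the 7 symbol leaves contributes 1 transition (1 symbol, 0 ε).
  s | r | p : 9 transitions (3 symbol, 6 ε)
  q* : 5 transitions (1 symbol, 4 ε)
  q*p : 7 transitions (2 symbol, 5 ε)
  (q*p)* : 11 transitions (2 symbol, 9 ε)
  (q*p)*s : 13 transitions (3 symbol, 10 ε)
  ((q*p)*s)* : 17 transitions (3 symbol, 14 ε)
  (s | r | p)s((q*p)*s)* : 29 transitions (7 symbol, 22 ε)

29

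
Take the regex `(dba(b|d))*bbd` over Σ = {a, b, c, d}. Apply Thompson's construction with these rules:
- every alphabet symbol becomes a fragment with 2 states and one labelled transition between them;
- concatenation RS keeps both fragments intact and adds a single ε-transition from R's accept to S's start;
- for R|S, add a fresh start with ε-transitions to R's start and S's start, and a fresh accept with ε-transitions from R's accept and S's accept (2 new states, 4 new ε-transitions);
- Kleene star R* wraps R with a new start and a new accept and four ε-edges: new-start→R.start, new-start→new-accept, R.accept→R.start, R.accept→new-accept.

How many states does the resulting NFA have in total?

Per subexpression:
Each of the 8 symbol leaves contributes a 2-state fragment.
  b|d — 6 states
  dba(b|d) — 12 states
  (dba(b|d))* — 14 states
  (dba(b|d))*bbd — 20 states

20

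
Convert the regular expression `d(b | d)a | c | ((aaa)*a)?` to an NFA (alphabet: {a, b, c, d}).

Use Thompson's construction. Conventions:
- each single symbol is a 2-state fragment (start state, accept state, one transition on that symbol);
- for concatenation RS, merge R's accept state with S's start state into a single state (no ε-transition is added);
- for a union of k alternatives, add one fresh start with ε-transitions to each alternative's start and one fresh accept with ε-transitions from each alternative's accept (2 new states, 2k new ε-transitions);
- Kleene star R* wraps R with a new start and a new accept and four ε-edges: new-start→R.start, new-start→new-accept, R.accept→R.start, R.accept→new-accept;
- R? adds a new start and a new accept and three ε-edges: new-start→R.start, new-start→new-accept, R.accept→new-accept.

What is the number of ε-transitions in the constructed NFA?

17

Building bottom-up:
Each of the 9 symbol leaves contributes 0 ε-transitions.
  b | d → 4 ε-transitions
  d(b | d)a → 4 ε-transitions
  aaa → 0 ε-transitions
  (aaa)* → 4 ε-transitions
  (aaa)*a → 4 ε-transitions
  ((aaa)*a)? → 7 ε-transitions
  d(b | d)a | c | ((aaa)*a)? → 17 ε-transitions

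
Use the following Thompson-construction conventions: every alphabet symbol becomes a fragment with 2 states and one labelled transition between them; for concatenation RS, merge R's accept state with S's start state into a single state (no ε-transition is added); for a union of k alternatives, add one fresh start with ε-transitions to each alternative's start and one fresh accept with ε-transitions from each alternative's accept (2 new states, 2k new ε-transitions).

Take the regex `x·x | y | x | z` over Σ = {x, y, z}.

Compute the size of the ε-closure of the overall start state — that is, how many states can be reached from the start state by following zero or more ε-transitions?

5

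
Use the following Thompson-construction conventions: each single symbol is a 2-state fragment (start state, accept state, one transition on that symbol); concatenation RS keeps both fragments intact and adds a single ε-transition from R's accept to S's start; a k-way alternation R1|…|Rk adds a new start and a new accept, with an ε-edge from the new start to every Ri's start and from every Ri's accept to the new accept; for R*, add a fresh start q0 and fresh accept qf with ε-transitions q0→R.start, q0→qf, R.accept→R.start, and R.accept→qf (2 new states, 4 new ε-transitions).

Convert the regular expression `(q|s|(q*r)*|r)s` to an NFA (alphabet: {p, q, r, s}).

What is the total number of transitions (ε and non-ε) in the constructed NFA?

24

Per subexpression:
Each of the 6 symbol leaves contributes 1 transition (1 symbol, 0 ε).
  q* — 5 transitions (1 symbol, 4 ε)
  q*r — 7 transitions (2 symbol, 5 ε)
  (q*r)* — 11 transitions (2 symbol, 9 ε)
  q|s|(q*r)*|r — 22 transitions (5 symbol, 17 ε)
  (q|s|(q*r)*|r)s — 24 transitions (6 symbol, 18 ε)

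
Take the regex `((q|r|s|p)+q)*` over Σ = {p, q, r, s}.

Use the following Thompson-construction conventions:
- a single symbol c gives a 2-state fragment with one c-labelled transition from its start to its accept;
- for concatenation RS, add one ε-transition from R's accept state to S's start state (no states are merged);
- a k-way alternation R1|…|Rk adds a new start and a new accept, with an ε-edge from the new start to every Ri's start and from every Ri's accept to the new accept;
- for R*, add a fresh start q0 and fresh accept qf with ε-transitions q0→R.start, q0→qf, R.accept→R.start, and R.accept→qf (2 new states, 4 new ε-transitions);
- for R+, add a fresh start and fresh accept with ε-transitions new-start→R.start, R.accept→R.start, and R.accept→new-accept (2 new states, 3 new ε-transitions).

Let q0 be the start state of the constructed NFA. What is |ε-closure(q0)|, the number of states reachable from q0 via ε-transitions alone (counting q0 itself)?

Work bottom-up. For each fragment F, track |ε-closure(F.start)| and whether F's accept lies in that closure (i.e. whether F accepts ε). A single-symbol fragment has closure size 1 and does not accept ε.
  q|r|s|p → new start ε-reaches every alternative's start; none of them accept ε, so the new accept is not reached: |closure| = 1 + 1 + 1 + 1 + 1 = 5
  (q|r|s|p)+ → new start ε-reaches only the body's start; the new accept needs a symbol first: |closure| = 1 + 5 = 6
  (q|r|s|p)+q → |closure| equals the left operand's closure size = 6 (its accept is not ε-reachable, so the closure stops there)
  ((q|r|s|p)+q)* → the star's fresh start ε-reaches both the body's start and the fresh accept: |closure| = 2 + 6 = 8

8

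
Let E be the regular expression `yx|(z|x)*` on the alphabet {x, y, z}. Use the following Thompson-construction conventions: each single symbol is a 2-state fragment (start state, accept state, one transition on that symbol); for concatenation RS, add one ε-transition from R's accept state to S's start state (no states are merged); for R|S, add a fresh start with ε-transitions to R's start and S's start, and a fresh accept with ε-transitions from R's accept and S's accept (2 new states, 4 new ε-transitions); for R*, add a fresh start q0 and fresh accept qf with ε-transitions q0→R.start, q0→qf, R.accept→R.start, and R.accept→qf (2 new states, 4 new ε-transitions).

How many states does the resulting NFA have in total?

14

Recursing over subexpressions:
Each of the 4 symbol leaves contributes a 2-state fragment.
  yx = 4 states
  z|x = 6 states
  (z|x)* = 8 states
  yx|(z|x)* = 14 states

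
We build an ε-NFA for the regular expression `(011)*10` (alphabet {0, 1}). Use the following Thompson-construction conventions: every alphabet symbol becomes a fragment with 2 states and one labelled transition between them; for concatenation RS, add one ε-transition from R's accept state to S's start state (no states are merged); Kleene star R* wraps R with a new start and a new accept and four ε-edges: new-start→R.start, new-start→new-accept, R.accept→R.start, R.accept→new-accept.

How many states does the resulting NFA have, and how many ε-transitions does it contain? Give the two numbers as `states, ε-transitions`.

Bottom-up over the parse tree:
Each of the 5 symbol leaves contributes 2 states and 0 ε-transitions.
  011 = 6 states, 2 ε-transitions
  (011)* = 8 states, 6 ε-transitions
  (011)*10 = 12 states, 8 ε-transitions

12, 8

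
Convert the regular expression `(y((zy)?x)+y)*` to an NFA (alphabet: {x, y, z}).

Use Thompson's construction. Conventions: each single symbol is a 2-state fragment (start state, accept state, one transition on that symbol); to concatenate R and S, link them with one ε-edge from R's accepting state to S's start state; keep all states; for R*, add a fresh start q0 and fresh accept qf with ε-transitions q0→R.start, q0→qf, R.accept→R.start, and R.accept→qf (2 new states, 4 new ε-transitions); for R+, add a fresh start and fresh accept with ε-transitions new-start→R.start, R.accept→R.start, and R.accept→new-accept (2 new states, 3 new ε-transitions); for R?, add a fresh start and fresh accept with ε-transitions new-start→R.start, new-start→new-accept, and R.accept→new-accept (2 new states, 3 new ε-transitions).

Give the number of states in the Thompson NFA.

16

Building bottom-up:
Each of the 5 symbol leaves contributes a 2-state fragment.
  zy → 4 states
  (zy)? → 6 states
  (zy)?x → 8 states
  ((zy)?x)+ → 10 states
  y((zy)?x)+y → 14 states
  (y((zy)?x)+y)* → 16 states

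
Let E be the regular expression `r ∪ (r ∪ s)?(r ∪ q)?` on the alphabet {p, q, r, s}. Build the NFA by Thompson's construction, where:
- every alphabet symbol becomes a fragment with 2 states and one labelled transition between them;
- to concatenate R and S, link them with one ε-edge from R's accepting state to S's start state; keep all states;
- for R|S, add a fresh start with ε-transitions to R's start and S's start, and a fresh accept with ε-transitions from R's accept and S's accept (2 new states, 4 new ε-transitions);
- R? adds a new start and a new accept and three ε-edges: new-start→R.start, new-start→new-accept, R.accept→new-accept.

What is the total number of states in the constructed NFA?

20

Recursing over subexpressions:
Each of the 5 symbol leaves contributes a 2-state fragment.
  r ∪ s — 6 states
  (r ∪ s)? — 8 states
  r ∪ q — 6 states
  (r ∪ q)? — 8 states
  (r ∪ s)?(r ∪ q)? — 16 states
  r ∪ (r ∪ s)?(r ∪ q)? — 20 states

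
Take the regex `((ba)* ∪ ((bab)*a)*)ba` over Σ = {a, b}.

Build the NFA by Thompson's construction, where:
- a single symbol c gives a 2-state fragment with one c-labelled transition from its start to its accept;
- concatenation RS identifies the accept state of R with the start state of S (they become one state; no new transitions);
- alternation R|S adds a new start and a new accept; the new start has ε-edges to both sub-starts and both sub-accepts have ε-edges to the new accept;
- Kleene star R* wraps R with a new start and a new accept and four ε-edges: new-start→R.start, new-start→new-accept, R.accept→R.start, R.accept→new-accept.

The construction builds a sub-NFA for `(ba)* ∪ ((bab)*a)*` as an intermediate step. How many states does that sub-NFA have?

16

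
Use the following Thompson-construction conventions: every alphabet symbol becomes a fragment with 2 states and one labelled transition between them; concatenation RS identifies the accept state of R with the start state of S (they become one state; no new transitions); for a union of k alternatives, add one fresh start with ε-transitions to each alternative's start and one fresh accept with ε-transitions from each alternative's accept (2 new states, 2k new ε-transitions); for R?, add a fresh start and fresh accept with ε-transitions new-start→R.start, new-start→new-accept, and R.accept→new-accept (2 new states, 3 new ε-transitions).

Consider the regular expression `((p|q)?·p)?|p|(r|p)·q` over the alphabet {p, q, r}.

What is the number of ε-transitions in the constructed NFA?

20

By structural recursion:
Each of the 7 symbol leaves contributes 0 ε-transitions.
  p|q — 4 ε-transitions
  (p|q)? — 7 ε-transitions
  (p|q)?·p — 7 ε-transitions
  ((p|q)?·p)? — 10 ε-transitions
  r|p — 4 ε-transitions
  (r|p)·q — 4 ε-transitions
  ((p|q)?·p)?|p|(r|p)·q — 20 ε-transitions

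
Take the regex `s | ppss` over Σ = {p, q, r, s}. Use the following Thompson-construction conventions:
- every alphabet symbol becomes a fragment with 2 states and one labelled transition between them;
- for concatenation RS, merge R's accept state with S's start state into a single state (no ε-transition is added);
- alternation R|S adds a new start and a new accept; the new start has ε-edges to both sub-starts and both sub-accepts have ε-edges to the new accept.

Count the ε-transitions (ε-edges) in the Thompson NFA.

Building bottom-up:
Each of the 5 symbol leaves contributes 0 ε-transitions.
  ppss — 0 ε-transitions
  s | ppss — 4 ε-transitions

4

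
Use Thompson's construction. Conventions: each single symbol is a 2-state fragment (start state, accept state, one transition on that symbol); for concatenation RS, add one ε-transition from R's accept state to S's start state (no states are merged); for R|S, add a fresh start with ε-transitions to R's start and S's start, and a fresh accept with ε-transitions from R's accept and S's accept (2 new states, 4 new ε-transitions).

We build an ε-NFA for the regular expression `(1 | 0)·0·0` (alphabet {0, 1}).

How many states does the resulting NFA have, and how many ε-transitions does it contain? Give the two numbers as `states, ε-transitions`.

10, 6

Recursing over subexpressions:
Each of the 4 symbol leaves contributes 2 states and 0 ε-transitions.
  1 | 0 : 6 states, 4 ε-transitions
  (1 | 0)·0·0 : 10 states, 6 ε-transitions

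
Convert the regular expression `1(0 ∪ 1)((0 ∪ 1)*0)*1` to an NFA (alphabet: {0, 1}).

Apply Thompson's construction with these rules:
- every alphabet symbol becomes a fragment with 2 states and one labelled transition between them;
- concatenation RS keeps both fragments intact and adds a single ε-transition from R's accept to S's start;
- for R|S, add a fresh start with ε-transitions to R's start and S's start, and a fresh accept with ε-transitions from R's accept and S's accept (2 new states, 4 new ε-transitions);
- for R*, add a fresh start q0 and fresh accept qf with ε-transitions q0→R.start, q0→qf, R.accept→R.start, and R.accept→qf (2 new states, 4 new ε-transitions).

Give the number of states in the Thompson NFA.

22

Building bottom-up:
Each of the 7 symbol leaves contributes a 2-state fragment.
  0 ∪ 1 : 6 states
  0 ∪ 1 : 6 states
  (0 ∪ 1)* : 8 states
  (0 ∪ 1)*0 : 10 states
  ((0 ∪ 1)*0)* : 12 states
  1(0 ∪ 1)((0 ∪ 1)*0)*1 : 22 states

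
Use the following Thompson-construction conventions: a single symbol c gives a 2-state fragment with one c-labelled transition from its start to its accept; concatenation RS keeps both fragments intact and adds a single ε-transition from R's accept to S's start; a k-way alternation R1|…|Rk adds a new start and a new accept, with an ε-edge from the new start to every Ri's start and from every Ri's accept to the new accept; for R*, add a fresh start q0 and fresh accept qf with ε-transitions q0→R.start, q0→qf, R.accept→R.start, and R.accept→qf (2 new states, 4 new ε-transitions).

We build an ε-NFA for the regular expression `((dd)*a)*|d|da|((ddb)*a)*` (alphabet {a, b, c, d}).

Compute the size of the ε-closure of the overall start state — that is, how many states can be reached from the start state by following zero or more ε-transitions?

16

Work bottom-up. For each fragment F, track |ε-closure(F.start)| and whether F's accept lies in that closure (i.e. whether F accepts ε). A single-symbol fragment has closure size 1 and does not accept ε.
  dd → |ε-closure| equals the left operand's closure size = 1 (its accept is not ε-reachable, so the closure stops there)
  (dd)* → |ε-closure| = 1 (new start) + 1 (body) + 1 (new accept) = 3
  (dd)*a → the left operand accepts ε, so the closure extends into the next operand (via the concat ε-link); |ε-closure| = 3 + 1 = 4
  ((dd)*a)* → the star's fresh start ε-reaches both the body's start and the fresh accept: |ε-closure| = 2 + 4 = 6
  da → same as the first factor's closure: |ε-closure| = 1
  ddb → same as the first factor's closure: |ε-closure| = 1
  (ddb)* → |ε-closure| = 1 (new start) + 1 (body) + 1 (new accept) = 3
  (ddb)*a → |ε-closure| = 3 + 1 = 4 (closure spills across the concat boundary because the left factor accepts ε)
  ((ddb)*a)* → the star's fresh start ε-reaches both the body's start and the fresh accept: |ε-closure| = 2 + 4 = 6
  ((dd)*a)*|d|da|((ddb)*a)* → new start ε-reaches every alternative's start; at least one alternative accepts ε, so the union's new accept is reached too: |ε-closure| = 1 + 6 + 1 + 1 + 6 + 1 = 16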